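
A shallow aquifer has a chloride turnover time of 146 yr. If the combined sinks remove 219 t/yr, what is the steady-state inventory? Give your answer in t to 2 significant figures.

τ = M/F ⇒ M = τ × F = 146 × 219 = 31970 t.

32000 t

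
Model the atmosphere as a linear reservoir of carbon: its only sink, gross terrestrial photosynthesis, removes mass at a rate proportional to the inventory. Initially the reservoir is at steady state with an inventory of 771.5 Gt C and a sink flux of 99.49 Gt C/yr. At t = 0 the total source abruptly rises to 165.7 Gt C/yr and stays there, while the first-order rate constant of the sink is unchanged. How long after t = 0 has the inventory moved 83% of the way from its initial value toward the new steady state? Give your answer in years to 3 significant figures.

τ = M₀/F₀ = 771.5/99.49 = 7.755 yr.
The remaining gap fraction is e^(−t/τ); 83% covered ⇒ e^(−t/τ) = 0.170.
t = −τ ln(0.170) = 7.755 × 1.772 = 13.74 yr.

13.7 yr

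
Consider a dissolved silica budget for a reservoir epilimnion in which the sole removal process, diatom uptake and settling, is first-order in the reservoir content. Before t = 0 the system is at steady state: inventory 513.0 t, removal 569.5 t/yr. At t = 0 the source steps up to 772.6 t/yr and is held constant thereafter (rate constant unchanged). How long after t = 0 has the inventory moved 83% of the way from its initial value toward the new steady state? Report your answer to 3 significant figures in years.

1.60 yr

τ = M₀/F₀ = 513.0/569.5 = 0.9008 yr.
The remaining gap fraction is e^(−t/τ); 83% covered ⇒ e^(−t/τ) = 0.170.
t = −τ ln(0.170) = 0.9008 × 1.772 = 1.596 yr.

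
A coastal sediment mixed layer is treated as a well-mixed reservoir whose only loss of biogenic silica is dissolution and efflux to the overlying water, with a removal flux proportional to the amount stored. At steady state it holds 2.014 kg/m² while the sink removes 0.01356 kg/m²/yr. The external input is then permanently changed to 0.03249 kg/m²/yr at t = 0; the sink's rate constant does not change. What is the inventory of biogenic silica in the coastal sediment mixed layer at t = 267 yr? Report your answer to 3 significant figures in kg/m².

4.36 kg/m²

τ = M₀/F₀ = 2.014/0.01356 = 148.5 yr; rate constant k = 1/τ.
New steady state M_∞ = F₁/k = F₁·τ = 0.03249 × 148.5 = 4.8256 kg/m².
M(t) = M_∞ + (M₀ − M_∞)·e^(−t/τ); t/τ = 267/148.5 = 1.798, so e^(−t/τ) = 0.1657.
M(t) = 4.8256 − 2.812 × 0.1657 = 4.3597 kg/m².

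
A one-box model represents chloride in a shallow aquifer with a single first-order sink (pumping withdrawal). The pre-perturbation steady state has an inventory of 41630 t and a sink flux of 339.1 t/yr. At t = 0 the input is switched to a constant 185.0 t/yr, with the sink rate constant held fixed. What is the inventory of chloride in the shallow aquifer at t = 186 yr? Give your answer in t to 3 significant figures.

26900 t

Residence time τ = M₀/F₀ = 122.8 yr. The eventual steady state is M_∞ = M₀·(F₁/F₀) = 41630 × 185.0/339.1 = 22712 t.
The anomaly ΔM(t) = M(t) − M_∞ decays as ΔM₀·e^(−t/τ) with ΔM₀ = 41630 − 22712 = 18920 t.
At t = 186 yr, e^(−t/τ) = e^(−1.515) = 0.2198, so ΔM = 4158 t and M = 22712 + 4158 = 26870 t.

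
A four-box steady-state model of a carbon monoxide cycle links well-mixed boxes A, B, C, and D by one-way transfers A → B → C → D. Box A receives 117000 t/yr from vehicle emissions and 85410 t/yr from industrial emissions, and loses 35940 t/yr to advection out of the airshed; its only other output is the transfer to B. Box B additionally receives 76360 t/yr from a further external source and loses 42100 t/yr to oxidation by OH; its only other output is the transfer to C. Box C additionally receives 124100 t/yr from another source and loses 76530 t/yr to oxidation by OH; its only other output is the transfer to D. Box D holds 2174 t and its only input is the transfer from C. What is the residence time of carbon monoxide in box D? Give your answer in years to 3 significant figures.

0.00876 yr

Box A: F(A→B) = (117000 + 85410) − 35940 = 166470 t/yr.
Box B: F(B→C) = (166470 + 76360) − 42100 = 200730 t/yr.
Box C: F(C→D) = (200730 + 124100) − 76530 = 248300 t/yr.
Box D throughput = its input = 248300 t/yr; τ = 2174 / 248300 = 0.008756 yr.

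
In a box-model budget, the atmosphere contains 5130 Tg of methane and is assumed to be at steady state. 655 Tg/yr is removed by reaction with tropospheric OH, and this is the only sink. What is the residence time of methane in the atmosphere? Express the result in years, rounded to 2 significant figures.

7.8 yr

τ = M / F = 5130 / 655 = 7.832 yr.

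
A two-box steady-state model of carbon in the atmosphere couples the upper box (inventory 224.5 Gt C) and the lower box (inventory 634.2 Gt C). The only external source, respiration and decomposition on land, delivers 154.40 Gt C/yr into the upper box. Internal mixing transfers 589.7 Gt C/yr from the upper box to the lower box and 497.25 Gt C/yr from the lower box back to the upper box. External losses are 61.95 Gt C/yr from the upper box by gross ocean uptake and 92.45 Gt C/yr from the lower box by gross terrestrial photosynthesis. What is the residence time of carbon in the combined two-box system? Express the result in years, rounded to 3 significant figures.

5.56 yr

Treat the two boxes together as one reservoir: the mixing fluxes between them are internal recycling, so τ = ΣM / Σ(external losses).
M_total = 224.5 + 634.2 = 858.70 Gt C.
ΣF_external_out = 61.95 + 92.45 = 154.40 Gt C/yr.
τ = M_total / ΣF_ext = 858.70 / 154.40 = 5.562 yr.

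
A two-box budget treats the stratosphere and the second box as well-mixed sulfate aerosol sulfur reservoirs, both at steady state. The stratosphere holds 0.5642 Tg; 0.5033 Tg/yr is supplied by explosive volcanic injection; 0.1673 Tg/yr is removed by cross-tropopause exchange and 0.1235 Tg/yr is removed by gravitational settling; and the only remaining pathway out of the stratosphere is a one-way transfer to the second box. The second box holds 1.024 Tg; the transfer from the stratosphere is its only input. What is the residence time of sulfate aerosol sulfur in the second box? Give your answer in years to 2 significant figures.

4.8 yr

Balance the stratosphere: ΣF_in = 0.50330 Tg/yr.
Transfer to the second box = ΣF_in − (0.1673 + 0.1235) = 0.21250 Tg/yr.
At steady state the output of the second box equals its input, 0.21250 Tg/yr.
τ = M / F = 1.024 / 0.21250 = 4.819 yr.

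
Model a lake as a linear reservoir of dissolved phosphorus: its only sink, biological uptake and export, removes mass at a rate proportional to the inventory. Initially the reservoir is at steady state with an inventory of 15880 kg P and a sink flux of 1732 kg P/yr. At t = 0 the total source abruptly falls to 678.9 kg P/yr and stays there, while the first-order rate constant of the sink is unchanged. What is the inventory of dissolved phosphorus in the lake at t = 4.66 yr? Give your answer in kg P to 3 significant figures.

12000 kg P

τ = M₀/F₀ = 15880/1732 = 9.169 yr; rate constant k = 1/τ.
New steady state M_∞ = F₁/k = F₁·τ = 678.9 × 9.169 = 6224.6 kg P.
M(t) = M_∞ + (M₀ − M_∞)·e^(−t/τ); t/τ = 4.66/9.169 = 0.5083, so e^(−t/τ) = 0.6015.
M(t) = 6224.6 + 9655 × 0.6015 = 12033 kg P.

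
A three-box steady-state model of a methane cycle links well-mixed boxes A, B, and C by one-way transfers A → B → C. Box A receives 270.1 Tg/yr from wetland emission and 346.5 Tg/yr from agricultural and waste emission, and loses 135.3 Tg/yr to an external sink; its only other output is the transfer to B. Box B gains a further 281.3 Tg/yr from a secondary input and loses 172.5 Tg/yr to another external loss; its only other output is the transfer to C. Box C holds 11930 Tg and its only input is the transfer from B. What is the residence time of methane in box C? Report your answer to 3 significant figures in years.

Box A: F(A→B) = (270.1 + 346.5) − 135.3 = 481.30 Tg/yr.
Box B: F(B→C) = (481.30 + 281.3) − 172.5 = 590.10 Tg/yr.
Box C throughput = its input = 590.10 Tg/yr; τ = 11930 / 590.10 = 20.22 yr.

20.2 yr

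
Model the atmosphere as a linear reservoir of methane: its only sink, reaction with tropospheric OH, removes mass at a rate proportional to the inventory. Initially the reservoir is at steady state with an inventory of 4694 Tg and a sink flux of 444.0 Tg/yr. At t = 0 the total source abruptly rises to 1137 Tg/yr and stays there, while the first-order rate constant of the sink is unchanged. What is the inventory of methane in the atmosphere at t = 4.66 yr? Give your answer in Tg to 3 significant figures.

7310 Tg

The sink rate constant is k = F₀/M₀ = 444.0/4694 = 0.09459 yr⁻¹.
Solving dM/dt = F₁ − kM with M(0) = M₀ gives M(t) = F₁/k + (M₀ − F₁/k)·e^(−kt).
F₁/k = 1137/0.09459 = 12020 Tg; kt = 0.09459 × 4.66 = 0.4408, e^(−kt) = 0.6435.
M(4.66) = 12020 + (4694 − 12020) × 0.6435 = 12020 − 4715 = 7305.6 Tg.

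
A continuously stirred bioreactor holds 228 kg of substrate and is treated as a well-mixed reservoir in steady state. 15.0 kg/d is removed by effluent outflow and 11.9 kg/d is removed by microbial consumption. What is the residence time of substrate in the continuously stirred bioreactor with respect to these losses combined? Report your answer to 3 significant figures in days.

8.48 d

Total removal = 15.00 + 11.90 = 26.900 kg/d.
τ = M / ΣF_out = 228 / 26.900 = 8.476 d.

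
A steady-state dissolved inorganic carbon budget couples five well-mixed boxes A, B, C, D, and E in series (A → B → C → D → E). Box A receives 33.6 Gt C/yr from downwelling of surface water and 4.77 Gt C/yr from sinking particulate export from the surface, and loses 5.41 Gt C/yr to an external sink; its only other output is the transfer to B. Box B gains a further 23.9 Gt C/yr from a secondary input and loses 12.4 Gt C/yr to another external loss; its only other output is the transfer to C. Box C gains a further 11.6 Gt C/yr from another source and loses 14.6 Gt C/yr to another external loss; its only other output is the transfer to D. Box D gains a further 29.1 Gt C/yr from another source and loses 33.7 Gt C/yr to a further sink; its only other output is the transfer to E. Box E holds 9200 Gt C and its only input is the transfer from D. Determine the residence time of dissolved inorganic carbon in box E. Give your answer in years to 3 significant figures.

250 yr

Box A: F(A→B) = (33.6 + 4.77) − 5.41 = 32.960 Gt C/yr.
Box B: F(B→C) = (32.960 + 23.9) − 12.4 = 44.460 Gt C/yr.
Box C: F(C→D) = (44.460 + 11.6) − 14.6 = 41.460 Gt C/yr.
Box D: F(D→E) = (41.460 + 29.1) − 33.7 = 36.860 Gt C/yr.
Box E throughput = its input = 36.860 Gt C/yr; τ = 9200 / 36.860 = 249.6 yr.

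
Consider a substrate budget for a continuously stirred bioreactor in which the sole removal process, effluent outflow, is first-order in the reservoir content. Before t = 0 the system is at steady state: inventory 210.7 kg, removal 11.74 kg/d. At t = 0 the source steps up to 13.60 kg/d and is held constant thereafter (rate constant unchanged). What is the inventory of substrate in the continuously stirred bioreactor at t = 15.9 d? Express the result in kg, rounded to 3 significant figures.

230 kg

τ = M₀/F₀ = 210.7/11.74 = 17.95 d; rate constant k = 1/τ.
New steady state M_∞ = F₁/k = F₁·τ = 13.60 × 17.95 = 244.08 kg.
M(t) = M_∞ + (M₀ − M_∞)·e^(−t/τ); t/τ = 15.9/17.95 = 0.8859, so e^(−t/τ) = 0.4123.
M(t) = 244.08 − 33.38 × 0.4123 = 230.32 kg.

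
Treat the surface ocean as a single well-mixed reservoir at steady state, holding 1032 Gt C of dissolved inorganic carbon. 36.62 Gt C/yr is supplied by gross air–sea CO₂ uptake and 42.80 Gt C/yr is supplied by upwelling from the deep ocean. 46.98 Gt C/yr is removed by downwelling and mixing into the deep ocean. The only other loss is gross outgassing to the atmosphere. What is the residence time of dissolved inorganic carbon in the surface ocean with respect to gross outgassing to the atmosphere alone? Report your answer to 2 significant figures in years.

32 yr

At steady state ΣF_in = ΣF_out.
ΣF_in = 36.62 + 42.80 = 79.420 Gt C/yr.
Gross outgassing to the atmosphere flux = ΣF_in − (46.98) = 79.420 − 46.98 = 32.44 Gt C/yr.
τ = M / F = 1032 / 32.44 = 31.81 yr.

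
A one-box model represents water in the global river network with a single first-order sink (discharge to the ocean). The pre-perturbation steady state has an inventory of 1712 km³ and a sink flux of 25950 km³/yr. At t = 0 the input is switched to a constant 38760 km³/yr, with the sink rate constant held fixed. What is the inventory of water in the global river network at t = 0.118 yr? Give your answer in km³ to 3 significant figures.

Residence time τ = M₀/F₀ = 0.06597 yr. The eventual steady state is M_∞ = M₀·(F₁/F₀) = 1712 × 38760/25950 = 2557.1 km³.
The anomaly ΔM(t) = M(t) − M_∞ decays as ΔM₀·e^(−t/τ) with ΔM₀ = 1712 − 2557.1 = −845.1 km³.
At t = 0.118 yr, e^(−t/τ) = e^(−1.789) = 0.1672, so ΔM = −141.3 km³ and M = 2557.1 − 141.3 = 2415.8 km³.

2420 km³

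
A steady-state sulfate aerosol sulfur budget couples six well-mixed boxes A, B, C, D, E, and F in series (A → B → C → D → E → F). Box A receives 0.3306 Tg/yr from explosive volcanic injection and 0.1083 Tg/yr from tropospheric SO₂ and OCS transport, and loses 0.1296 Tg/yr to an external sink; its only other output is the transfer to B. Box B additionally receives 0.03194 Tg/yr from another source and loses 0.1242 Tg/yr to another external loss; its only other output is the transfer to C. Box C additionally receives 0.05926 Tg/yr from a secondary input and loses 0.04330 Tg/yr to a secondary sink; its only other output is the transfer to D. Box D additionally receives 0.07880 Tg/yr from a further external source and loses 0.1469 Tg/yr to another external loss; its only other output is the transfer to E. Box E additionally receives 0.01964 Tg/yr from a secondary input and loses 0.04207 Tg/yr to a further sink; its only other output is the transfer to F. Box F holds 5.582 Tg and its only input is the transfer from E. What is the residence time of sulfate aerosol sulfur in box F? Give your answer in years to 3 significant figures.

Box A: F(A→B) = (0.3306 + 0.1083) − 0.1296 = 0.30930 Tg/yr.
Box B: F(B→C) = (0.30930 + 0.03194) − 0.1242 = 0.21704 Tg/yr.
Box C: F(C→D) = (0.21704 + 0.05926) − 0.04330 = 0.23300 Tg/yr.
Box D: F(D→E) = (0.23300 + 0.07880) − 0.1469 = 0.16490 Tg/yr.
Box E: F(E→F) = (0.16490 + 0.01964) − 0.04207 = 0.14247 Tg/yr.
Box F throughput = its input = 0.14247 Tg/yr; τ = 5.582 / 0.14247 = 39.18 yr.

39.2 yr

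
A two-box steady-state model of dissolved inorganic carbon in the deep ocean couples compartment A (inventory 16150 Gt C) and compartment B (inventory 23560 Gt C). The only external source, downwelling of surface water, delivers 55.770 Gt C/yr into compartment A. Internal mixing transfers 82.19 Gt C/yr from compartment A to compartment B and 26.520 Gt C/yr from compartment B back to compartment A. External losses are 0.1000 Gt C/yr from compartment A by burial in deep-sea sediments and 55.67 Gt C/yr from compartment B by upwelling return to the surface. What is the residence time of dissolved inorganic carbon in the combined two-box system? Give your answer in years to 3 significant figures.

For the system as a whole, the A↔B exchange is internal and contributes nothing to the throughput; only the external sinks remove mass.
M_total = 16150 + 23560 = 39710 Gt C.
ΣF_external_out = 0.1000 + 55.67 = 55.770 Gt C/yr.
τ = M_total / ΣF_ext = 39710 / 55.770 = 712.0 yr.

712 yr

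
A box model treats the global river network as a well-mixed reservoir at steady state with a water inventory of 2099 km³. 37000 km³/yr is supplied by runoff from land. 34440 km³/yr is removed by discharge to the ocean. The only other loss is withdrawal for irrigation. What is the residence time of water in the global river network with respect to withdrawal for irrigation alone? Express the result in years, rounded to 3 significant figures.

At steady state ΣF_in = ΣF_out.
ΣF_in = 37000 km³/yr.
Withdrawal for irrigation flux = ΣF_in − (34440) = 37000 − 34440 = 2560 km³/yr.
τ = M / F = 2099 / 2560 = 0.8199 yr.

0.820 yr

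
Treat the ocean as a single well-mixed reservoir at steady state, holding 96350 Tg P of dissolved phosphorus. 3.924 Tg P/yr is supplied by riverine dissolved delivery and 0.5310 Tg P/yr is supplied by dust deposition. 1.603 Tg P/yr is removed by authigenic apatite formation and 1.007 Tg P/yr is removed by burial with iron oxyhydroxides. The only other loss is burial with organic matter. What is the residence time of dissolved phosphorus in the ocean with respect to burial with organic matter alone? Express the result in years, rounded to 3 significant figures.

52200 yr

At steady state ΣF_in = ΣF_out.
ΣF_in = 3.924 + 0.5310 = 4.4550 Tg P/yr.
Burial with organic matter flux = ΣF_in − (1.603 + 1.007) = 4.4550 − 2.610 = 1.845 Tg P/yr.
τ = M / F = 96350 / 1.845 = 52220 yr.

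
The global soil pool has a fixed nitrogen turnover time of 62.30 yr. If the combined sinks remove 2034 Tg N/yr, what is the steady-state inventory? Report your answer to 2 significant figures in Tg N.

130000 Tg N

τ = M/F ⇒ M = τ × F = 62.30 × 2034 = 126700 Tg N.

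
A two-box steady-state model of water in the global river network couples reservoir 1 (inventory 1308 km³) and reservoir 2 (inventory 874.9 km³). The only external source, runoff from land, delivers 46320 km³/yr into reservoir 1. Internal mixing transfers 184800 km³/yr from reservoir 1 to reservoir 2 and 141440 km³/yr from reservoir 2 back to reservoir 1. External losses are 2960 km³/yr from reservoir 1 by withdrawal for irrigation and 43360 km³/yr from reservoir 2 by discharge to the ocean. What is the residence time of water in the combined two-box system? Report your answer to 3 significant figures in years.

For the system as a whole, the A↔B exchange is internal and contributes nothing to the throughput; only the external sinks remove mass.
M_total = 1308 + 874.9 = 2182.9 km³.
ΣF_external_out = 2960 + 43360 = 46320 km³/yr.
τ = M_total / ΣF_ext = 2182.9 / 46320 = 0.04713 yr.

0.0471 yr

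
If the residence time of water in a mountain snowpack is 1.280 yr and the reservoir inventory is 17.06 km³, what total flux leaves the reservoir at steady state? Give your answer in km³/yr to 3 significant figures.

13.3 km³/yr

F = M / τ = 17.06 / 1.280 = 13.33 km³/yr.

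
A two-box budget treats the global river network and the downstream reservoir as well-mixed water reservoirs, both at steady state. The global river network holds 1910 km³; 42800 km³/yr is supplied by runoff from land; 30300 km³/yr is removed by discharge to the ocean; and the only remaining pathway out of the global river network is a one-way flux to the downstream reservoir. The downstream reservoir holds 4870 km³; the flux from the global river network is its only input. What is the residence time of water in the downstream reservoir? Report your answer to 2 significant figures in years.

0.39 yr

Balance the global river network: ΣF_in = 42800 km³/yr.
Flux to the downstream reservoir = ΣF_in − (30300) = 12500 km³/yr.
At steady state the output of the downstream reservoir equals its input, 12500 km³/yr.
τ = M / F = 4870 / 12500 = 0.3896 yr.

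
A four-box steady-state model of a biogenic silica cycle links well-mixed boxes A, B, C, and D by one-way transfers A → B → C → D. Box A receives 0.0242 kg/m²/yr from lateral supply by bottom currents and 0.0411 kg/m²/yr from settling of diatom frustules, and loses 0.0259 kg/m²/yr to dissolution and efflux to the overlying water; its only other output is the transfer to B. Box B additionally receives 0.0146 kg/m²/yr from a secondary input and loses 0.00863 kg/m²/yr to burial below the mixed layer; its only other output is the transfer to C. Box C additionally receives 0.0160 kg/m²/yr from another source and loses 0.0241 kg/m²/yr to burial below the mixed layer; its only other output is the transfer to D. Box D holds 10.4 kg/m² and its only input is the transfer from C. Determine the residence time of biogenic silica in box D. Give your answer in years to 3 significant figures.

279 yr

Box A: F(A→B) = (0.0242 + 0.0411) − 0.0259 = 0.039400 kg/m²/yr.
Box B: F(B→C) = (0.039400 + 0.0146) − 0.00863 = 0.045370 kg/m²/yr.
Box C: F(C→D) = (0.045370 + 0.0160) − 0.0241 = 0.037270 kg/m²/yr.
Box D throughput = its input = 0.037270 kg/m²/yr; τ = 10.4 / 0.037270 = 279.0 yr.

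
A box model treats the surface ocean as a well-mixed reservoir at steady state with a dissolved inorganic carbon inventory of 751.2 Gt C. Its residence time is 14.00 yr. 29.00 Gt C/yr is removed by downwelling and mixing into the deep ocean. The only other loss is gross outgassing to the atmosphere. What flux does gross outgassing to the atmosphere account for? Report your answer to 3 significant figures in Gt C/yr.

24.7 Gt C/yr

Total removal F = M/τ = 751.2 / 14.00 = 53.66 Gt C/yr.
Gross outgassing to the atmosphere = F − (29.00) = 53.66 − 29.00 = 24.66 Gt C/yr.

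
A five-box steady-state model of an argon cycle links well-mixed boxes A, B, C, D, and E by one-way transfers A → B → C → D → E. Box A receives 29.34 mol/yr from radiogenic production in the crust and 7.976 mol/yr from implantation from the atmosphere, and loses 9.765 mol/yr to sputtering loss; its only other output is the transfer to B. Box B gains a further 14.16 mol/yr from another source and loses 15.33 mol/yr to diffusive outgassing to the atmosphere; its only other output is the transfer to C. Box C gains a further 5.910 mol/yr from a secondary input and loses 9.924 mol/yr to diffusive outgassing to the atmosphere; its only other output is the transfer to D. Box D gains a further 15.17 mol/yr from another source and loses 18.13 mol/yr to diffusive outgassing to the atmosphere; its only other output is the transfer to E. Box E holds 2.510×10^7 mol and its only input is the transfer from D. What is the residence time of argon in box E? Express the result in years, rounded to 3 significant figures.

Box A: F(A→B) = (29.34 + 7.976) − 9.765 = 27.551 mol/yr.
Box B: F(B→C) = (27.551 + 14.16) − 15.33 = 26.381 mol/yr.
Box C: F(C→D) = (26.381 + 5.910) − 9.924 = 22.367 mol/yr.
Box D: F(D→E) = (22.367 + 15.17) − 18.13 = 19.407 mol/yr.
Box E throughput = its input = 19.407 mol/yr; τ = 2.510×10^7 / 19.407 = 1.293×10^6 yr.

1.29×10^6 yr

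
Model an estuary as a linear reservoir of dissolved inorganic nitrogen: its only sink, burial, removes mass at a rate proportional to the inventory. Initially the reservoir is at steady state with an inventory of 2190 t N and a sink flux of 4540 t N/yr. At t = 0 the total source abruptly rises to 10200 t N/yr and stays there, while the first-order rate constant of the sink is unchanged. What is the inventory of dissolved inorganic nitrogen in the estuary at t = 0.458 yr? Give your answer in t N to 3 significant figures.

3860 t N

Residence time τ = M₀/F₀ = 0.4824 yr. The eventual steady state is M_∞ = M₀·(F₁/F₀) = 2190 × 10200/4540 = 4920.3 t N.
The anomaly ΔM(t) = M(t) − M_∞ decays as ΔM₀·e^(−t/τ) with ΔM₀ = 2190 − 4920.3 = −2730 t N.
At t = 0.458 yr, e^(−t/τ) = e^(−0.9495) = 0.3869, so ΔM = −1056 t N and M = 4920.3 − 1056 = 3863.8 t N.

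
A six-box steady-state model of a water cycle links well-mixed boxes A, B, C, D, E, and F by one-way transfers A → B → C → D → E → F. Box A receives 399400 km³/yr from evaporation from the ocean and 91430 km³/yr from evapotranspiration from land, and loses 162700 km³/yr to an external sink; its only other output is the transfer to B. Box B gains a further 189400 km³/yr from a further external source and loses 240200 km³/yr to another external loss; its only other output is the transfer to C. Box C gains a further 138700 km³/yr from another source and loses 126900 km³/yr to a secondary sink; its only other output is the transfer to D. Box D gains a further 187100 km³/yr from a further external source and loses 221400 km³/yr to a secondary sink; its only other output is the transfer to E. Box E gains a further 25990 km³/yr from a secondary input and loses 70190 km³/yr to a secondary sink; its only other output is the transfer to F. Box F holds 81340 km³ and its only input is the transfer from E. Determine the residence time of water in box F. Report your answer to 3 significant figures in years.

Box A: F(A→B) = (399400 + 91430) − 162700 = 328130 km³/yr.
Box B: F(B→C) = (328130 + 189400) − 240200 = 277330 km³/yr.
Box C: F(C→D) = (277330 + 138700) − 126900 = 289130 km³/yr.
Box D: F(D→E) = (289130 + 187100) − 221400 = 254830 km³/yr.
Box E: F(E→F) = (254830 + 25990) − 70190 = 210630 km³/yr.
Box F throughput = its input = 210630 km³/yr; τ = 81340 / 210630 = 0.3862 yr.

0.386 yr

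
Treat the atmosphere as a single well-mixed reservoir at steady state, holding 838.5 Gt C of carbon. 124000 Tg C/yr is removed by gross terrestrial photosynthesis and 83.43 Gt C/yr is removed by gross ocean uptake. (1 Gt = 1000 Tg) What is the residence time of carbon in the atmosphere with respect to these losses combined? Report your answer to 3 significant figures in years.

Convert the gross terrestrial photosynthesis flux: 124000 Tg C/yr = 124.0 Gt C/yr.
Total removal = 124.0 + 83.43 = 207.43 Gt C/yr.
τ = M / ΣF_out = 838.5 / 207.43 = 4.042 yr.

4.04 yr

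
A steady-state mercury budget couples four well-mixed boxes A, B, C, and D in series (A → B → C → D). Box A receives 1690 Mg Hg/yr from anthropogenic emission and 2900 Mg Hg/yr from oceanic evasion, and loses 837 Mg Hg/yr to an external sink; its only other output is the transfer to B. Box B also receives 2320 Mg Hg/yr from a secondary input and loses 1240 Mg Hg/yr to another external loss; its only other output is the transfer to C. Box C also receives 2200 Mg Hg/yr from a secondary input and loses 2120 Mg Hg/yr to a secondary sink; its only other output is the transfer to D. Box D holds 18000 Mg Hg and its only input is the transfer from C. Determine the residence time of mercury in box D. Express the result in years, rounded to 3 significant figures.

3.66 yr

Box A: F(A→B) = (1690 + 2900) − 837 = 3753.0 Mg Hg/yr.
Box B: F(B→C) = (3753.0 + 2320) − 1240 = 4833.0 Mg Hg/yr.
Box C: F(C→D) = (4833.0 + 2200) − 2120 = 4913.0 Mg Hg/yr.
Box D throughput = its input = 4913.0 Mg Hg/yr; τ = 18000 / 4913.0 = 3.664 yr.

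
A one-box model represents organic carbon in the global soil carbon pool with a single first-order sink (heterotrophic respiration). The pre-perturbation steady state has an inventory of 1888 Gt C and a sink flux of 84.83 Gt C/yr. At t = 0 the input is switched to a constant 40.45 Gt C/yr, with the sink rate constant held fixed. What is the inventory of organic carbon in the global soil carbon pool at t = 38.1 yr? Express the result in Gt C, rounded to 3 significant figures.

1080 Gt C

Residence time τ = M₀/F₀ = 22.26 yr. The eventual steady state is M_∞ = M₀·(F₁/F₀) = 1888 × 40.45/84.83 = 900.27 Gt C.
The anomaly ΔM(t) = M(t) − M_∞ decays as ΔM₀·e^(−t/τ) with ΔM₀ = 1888 − 900.27 = 987.7 Gt C.
At t = 38.1 yr, e^(−t/τ) = e^(−1.712) = 0.1805, so ΔM = 178.3 Gt C and M = 900.27 + 178.3 = 1078.6 Gt C.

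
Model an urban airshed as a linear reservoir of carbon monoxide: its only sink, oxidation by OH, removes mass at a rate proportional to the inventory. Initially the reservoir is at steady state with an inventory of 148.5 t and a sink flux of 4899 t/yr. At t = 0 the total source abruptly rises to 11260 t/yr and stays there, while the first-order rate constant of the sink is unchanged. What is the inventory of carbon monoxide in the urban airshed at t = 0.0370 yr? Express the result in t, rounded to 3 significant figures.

τ = M₀/F₀ = 148.5/4899 = 0.03031 yr; rate constant k = 1/τ.
New steady state M_∞ = F₁/k = F₁·τ = 11260 × 0.03031 = 341.32 t.
M(t) = M_∞ + (M₀ − M_∞)·e^(−t/τ); t/τ = 0.0370/0.03031 = 1.221, so e^(−t/τ) = 0.2950.
M(t) = 341.32 − 192.8 × 0.2950 = 284.43 t.

284 t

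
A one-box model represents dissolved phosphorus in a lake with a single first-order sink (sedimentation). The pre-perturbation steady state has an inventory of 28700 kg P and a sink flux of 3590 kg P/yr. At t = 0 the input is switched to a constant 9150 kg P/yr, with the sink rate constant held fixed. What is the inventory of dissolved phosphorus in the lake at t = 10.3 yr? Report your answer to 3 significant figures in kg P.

60900 kg P

Residence time τ = M₀/F₀ = 7.994 yr. The eventual steady state is M_∞ = M₀·(F₁/F₀) = 28700 × 9150/3590 = 73149 kg P.
The anomaly ΔM(t) = M(t) − M_∞ decays as ΔM₀·e^(−t/τ) with ΔM₀ = 28700 − 73149 = −44450 kg P.
At t = 10.3 yr, e^(−t/τ) = e^(−1.288) = 0.2757, so ΔM = −12260 kg P and M = 73149 − 12260 = 60894 kg P.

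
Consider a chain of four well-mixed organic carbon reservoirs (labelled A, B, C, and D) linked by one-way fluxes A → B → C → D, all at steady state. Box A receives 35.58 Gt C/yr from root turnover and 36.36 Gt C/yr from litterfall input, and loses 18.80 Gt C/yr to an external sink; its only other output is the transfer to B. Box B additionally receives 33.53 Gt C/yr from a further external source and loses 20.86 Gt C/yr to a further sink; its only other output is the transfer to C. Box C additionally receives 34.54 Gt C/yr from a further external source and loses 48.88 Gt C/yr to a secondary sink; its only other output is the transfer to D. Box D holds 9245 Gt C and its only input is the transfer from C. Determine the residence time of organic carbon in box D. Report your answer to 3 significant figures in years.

Box A: F(A→B) = (35.58 + 36.36) − 18.80 = 53.140 Gt C/yr.
Box B: F(B→C) = (53.140 + 33.53) − 20.86 = 65.810 Gt C/yr.
Box C: F(C→D) = (65.810 + 34.54) − 48.88 = 51.470 Gt C/yr.
Box D throughput = its input = 51.470 Gt C/yr; τ = 9245 / 51.470 = 179.6 yr.

180 yr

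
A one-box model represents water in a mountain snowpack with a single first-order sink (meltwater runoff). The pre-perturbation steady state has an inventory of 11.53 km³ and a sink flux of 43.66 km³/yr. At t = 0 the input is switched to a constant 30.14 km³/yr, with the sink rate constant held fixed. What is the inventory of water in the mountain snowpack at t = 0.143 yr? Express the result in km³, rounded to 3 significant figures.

The sink rate constant is k = F₀/M₀ = 43.66/11.53 = 3.787 yr⁻¹.
Solving dM/dt = F₁ − kM with M(0) = M₀ gives M(t) = F₁/k + (M₀ − F₁/k)·e^(−kt).
F₁/k = 30.14/3.787 = 7.9596 km³; kt = 3.787 × 0.143 = 0.5415, e^(−kt) = 0.5819.
M(0.143) = 7.9596 + (11.53 − 7.9596) × 0.5819 = 7.9596 + 2.078 = 10.037 km³.

10.0 km³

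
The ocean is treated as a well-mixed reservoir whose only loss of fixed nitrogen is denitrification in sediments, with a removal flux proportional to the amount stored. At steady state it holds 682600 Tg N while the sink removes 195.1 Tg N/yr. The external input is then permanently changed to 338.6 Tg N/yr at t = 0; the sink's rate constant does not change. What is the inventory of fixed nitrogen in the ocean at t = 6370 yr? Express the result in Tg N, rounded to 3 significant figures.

Residence time τ = M₀/F₀ = 3499 yr. The eventual steady state is M_∞ = M₀·(F₁/F₀) = 682600 × 338.6/195.1 = 1.1847×10^6 Tg N.
The anomaly ΔM(t) = M(t) − M_∞ decays as ΔM₀·e^(−t/τ) with ΔM₀ = 682600 − 1.1847×10^6 = −502100 Tg N.
At t = 6370 yr, e^(−t/τ) = e^(−1.821) = 0.1619, so ΔM = −81290 Tg N and M = 1.1847×10^6 − 81290 = 1.1034×10^6 Tg N.

1.10×10^6 Tg N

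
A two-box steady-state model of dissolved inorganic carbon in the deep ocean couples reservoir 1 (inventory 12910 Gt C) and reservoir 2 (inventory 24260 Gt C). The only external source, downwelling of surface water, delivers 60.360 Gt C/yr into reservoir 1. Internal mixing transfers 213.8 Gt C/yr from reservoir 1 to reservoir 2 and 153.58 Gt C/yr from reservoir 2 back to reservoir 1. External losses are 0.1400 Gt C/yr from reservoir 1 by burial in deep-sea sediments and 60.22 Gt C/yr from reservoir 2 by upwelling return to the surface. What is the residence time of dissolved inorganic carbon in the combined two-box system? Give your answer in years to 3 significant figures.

Residence time in the combined system uses the total inventory and the total *external* removal — internal exchanges between the two boxes cancel.
M_total = 12910 + 24260 = 37170 Gt C.
ΣF_external_out = 0.1400 + 60.22 = 60.360 Gt C/yr.
τ = M_total / ΣF_ext = 37170 / 60.360 = 615.8 yr.

616 yr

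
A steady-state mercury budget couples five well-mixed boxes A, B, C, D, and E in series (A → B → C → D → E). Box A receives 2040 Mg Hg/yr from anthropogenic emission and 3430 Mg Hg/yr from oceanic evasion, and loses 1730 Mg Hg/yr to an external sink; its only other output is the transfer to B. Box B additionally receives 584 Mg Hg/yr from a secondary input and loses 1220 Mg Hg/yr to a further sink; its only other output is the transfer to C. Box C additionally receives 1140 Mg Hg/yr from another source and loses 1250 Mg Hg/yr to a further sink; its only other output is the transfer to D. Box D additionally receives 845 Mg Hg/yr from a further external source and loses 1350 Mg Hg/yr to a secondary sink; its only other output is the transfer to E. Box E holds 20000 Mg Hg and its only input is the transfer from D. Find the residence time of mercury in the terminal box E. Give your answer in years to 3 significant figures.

Box A: F(A→B) = (2040 + 3430) − 1730 = 3740.0 Mg Hg/yr.
Box B: F(B→C) = (3740.0 + 584) − 1220 = 3104.0 Mg Hg/yr.
Box C: F(C→D) = (3104.0 + 1140) − 1250 = 2994.0 Mg Hg/yr.
Box D: F(D→E) = (2994.0 + 845) − 1350 = 2489.0 Mg Hg/yr.
Box E throughput = its input = 2489.0 Mg Hg/yr; τ = 20000 / 2489.0 = 8.035 yr.

8.04 yr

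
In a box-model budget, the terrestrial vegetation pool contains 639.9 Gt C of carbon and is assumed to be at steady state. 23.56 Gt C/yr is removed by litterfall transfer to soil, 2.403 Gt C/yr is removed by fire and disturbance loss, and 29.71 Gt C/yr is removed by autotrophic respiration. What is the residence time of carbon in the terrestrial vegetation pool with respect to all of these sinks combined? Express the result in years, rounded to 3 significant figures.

Total removal flux = 23.56 + 2.403 + 29.71 = 55.673 Gt C/yr.
τ = M / ΣF_out = 639.9 / 55.673 = 11.49 yr.

11.5 yr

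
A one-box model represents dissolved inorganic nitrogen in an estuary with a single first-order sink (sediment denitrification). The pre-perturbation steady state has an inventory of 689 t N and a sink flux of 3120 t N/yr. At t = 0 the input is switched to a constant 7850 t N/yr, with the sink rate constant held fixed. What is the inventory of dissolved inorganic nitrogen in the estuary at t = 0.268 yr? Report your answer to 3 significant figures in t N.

1420 t N

The sink rate constant is k = F₀/M₀ = 3120/689 = 4.528 yr⁻¹.
Solving dM/dt = F₁ − kM with M(0) = M₀ gives M(t) = F₁/k + (M₀ − F₁/k)·e^(−kt).
F₁/k = 7850/4.528 = 1733.5 t N; kt = 4.528 × 0.268 = 1.214, e^(−kt) = 0.2971.
M(0.268) = 1733.5 + (689 − 1733.5) × 0.2971 = 1733.5 − 310.4 = 1423.2 t N.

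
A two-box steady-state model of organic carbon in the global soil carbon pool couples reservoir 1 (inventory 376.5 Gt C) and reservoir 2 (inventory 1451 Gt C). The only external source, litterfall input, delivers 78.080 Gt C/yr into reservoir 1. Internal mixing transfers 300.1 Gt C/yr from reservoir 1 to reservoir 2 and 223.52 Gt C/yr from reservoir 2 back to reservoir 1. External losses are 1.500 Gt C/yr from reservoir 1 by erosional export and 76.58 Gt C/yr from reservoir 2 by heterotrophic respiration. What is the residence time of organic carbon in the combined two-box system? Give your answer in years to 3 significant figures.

23.4 yr

Treat the two boxes together as one reservoir: the mixing fluxes between them are internal recycling, so τ = ΣM / Σ(external losses).
M_total = 376.5 + 1451 = 1827.5 Gt C.
ΣF_external_out = 1.500 + 76.58 = 78.080 Gt C/yr.
τ = M_total / ΣF_ext = 1827.5 / 78.080 = 23.41 yr.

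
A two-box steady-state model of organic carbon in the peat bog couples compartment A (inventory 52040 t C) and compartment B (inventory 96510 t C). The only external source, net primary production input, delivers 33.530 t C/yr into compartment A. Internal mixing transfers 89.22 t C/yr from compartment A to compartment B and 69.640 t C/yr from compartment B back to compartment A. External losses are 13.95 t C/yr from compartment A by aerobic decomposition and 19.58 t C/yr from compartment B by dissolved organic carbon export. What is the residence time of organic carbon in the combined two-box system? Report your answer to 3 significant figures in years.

4430 yr

Treat the two boxes together as one reservoir: the mixing fluxes between them are internal recycling, so τ = ΣM / Σ(external losses).
M_total = 52040 + 96510 = 148550 t C.
ΣF_external_out = 13.95 + 19.58 = 33.530 t C/yr.
τ = M_total / ΣF_ext = 148550 / 33.530 = 4430 yr.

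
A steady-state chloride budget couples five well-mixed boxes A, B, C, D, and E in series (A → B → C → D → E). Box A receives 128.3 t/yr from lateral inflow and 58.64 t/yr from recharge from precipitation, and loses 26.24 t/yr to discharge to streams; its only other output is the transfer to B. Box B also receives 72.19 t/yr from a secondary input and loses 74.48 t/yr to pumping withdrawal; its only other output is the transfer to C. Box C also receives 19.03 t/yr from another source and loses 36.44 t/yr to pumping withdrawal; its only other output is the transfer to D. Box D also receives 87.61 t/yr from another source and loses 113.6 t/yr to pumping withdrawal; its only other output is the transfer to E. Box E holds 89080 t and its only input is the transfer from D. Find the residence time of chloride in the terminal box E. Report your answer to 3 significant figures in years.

Box A: F(A→B) = (128.3 + 58.64) − 26.24 = 160.70 t/yr.
Box B: F(B→C) = (160.70 + 72.19) − 74.48 = 158.41 t/yr.
Box C: F(C→D) = (158.41 + 19.03) − 36.44 = 141.00 t/yr.
Box D: F(D→E) = (141.00 + 87.61) − 113.6 = 115.01 t/yr.
Box E throughput = its input = 115.01 t/yr; τ = 89080 / 115.01 = 774.5 yr.

775 yr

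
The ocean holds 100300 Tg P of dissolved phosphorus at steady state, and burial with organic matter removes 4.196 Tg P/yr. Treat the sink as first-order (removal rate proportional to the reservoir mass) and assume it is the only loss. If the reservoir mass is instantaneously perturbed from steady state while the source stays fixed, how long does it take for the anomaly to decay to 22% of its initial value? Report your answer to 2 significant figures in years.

For a linear reservoir the anomaly decays as exp(−t/τ) with τ = M/F = 100300/4.196 = 23900 yr.
exp(−t/τ) = 0.22 ⇒ t = −τ ln(0.22) = 23900 × 1.514 = 36190 yr.

36000 yr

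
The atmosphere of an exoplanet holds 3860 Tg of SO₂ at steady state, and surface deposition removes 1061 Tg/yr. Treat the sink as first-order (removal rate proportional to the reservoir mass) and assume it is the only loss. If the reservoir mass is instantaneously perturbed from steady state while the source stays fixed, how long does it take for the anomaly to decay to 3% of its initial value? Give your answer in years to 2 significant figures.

For a linear reservoir the anomaly decays as exp(−t/τ) with τ = M/F = 3860/1061 = 3.638 yr.
exp(−t/τ) = 0.03 ⇒ t = −τ ln(0.03) = 3.638 × 3.507 = 12.76 yr.

13 yr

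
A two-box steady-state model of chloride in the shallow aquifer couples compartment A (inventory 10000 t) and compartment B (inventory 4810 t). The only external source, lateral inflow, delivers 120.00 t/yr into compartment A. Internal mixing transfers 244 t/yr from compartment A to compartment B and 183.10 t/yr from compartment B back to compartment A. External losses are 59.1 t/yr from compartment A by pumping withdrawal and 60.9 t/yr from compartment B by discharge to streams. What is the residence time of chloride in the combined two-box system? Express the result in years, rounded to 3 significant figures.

Residence time in the combined system uses the total inventory and the total *external* removal — internal exchanges between the two boxes cancel.
M_total = 10000 + 4810 = 14810 t.
ΣF_external_out = 59.1 + 60.9 = 120.00 t/yr.
τ = M_total / ΣF_ext = 14810 / 120.00 = 123.4 yr.

123 yr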